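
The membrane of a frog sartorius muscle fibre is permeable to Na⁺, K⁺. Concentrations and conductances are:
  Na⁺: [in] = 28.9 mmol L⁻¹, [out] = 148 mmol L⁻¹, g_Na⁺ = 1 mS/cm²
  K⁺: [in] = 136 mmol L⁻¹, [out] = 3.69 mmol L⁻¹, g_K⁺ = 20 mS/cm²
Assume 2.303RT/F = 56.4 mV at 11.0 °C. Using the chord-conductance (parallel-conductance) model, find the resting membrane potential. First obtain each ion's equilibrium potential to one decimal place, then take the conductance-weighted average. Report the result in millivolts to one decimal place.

E_Na⁺ = (56.4/1)·log₁₀(148/28.9) = 40.0 mV
E_K⁺ = (56.4/1)·log₁₀(3.69/136) = -88.4 mV
Vm = (Σ gᵢEᵢ)/(Σ gᵢ) = (1·40.0 + 20·-88.4) / (1 + 20)
= -1728.00 / 21 = -82.29 mV

-82.3 mV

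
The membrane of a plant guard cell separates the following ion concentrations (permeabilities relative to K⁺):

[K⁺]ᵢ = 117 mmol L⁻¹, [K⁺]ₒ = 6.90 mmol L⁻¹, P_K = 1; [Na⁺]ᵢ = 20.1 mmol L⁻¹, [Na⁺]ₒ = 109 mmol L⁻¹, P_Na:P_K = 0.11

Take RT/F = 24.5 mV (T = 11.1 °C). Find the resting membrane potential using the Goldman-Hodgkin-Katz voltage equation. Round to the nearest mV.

Vm = 24.5 · ln[(Σ P·[cation]ₒ + Σ P·[anion]ᵢ) / (Σ P·[cation]ᵢ + Σ P·[anion]ₒ)]
Numerator = 1×6.90 + 0.11×109 = 18.89
Denominator = 1×117 + 0.11×20.1 = 119.2
Vm = 24.5 · ln(0.15846) = 24.5 × (-1.8423) = -45.14 mV

-45 mV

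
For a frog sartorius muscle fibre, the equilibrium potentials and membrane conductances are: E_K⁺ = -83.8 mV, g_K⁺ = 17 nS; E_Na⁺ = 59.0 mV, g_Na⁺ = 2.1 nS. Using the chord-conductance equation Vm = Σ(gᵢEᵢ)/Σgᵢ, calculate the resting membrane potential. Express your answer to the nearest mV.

Σ gᵢEᵢ = 17·(-83.8) + 2.1·(59.0) = -1300.70
Σ gᵢ = 17 + 2.1 = 19.1
Vm = -1300.70 / 19.1 = -68.10 mV

-68 mV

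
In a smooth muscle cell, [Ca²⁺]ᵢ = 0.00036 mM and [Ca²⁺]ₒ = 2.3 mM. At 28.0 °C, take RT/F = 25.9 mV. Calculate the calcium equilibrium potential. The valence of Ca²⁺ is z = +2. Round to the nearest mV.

113 mV

E = (25.9/z) · ln([Ca²⁺]_out/[Ca²⁺]_in) with z = +2.
= (25.9/2) · ln(2.3/0.00036) = 12.95 · ln(6389)
= 12.95 · (8.7623) = 113.47 mV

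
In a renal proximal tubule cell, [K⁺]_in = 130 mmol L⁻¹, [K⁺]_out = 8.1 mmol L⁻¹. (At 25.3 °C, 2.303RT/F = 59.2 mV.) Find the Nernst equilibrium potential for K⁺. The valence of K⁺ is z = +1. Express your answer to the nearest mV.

-71 mV

E = (59.2/z) · log₁₀([K⁺]_out/[K⁺]_in) with z = +1.
= (59.2/1) · log₁₀(8.1/130) = 59.20 · log₁₀(0.06231)
= 59.20 · (-1.2055) = -71.36 mV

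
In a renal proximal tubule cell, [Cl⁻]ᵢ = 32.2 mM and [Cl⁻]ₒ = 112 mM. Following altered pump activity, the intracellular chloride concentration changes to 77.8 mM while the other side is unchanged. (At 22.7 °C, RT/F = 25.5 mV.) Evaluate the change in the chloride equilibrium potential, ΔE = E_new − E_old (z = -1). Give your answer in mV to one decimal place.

E_old = (25.5/-1)·ln(112/32.2) = -31.79 mV
E_new = (25.5/-1)·ln(112/77.8) = -9.29 mV
ΔE = -9.29 − (-31.79) = 22.50 mV

22.5 mV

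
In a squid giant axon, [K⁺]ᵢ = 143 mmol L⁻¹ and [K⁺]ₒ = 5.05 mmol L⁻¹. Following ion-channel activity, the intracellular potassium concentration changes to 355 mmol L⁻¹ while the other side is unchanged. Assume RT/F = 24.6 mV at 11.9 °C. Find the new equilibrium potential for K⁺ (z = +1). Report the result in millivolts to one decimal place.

After the shift: [K⁺]_out = 5.05, [K⁺]_in = 355 mmol L⁻¹.
E_new = (24.6/1)·ln(5.05/355) = 24.60 · (-4.2527) = -104.62 mV

-104.6 mV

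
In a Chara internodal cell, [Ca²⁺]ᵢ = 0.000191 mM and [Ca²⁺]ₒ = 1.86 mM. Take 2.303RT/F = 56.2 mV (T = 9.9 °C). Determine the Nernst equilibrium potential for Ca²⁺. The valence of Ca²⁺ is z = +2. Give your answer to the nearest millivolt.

112 mV

E = (56.2/z) · log₁₀([Ca²⁺]_out/[Ca²⁺]_in) with z = +2.
= (56.2/2) · log₁₀(1.86/0.000191) = 28.10 · log₁₀(9738)
= 28.10 · (3.9885) = 112.08 mV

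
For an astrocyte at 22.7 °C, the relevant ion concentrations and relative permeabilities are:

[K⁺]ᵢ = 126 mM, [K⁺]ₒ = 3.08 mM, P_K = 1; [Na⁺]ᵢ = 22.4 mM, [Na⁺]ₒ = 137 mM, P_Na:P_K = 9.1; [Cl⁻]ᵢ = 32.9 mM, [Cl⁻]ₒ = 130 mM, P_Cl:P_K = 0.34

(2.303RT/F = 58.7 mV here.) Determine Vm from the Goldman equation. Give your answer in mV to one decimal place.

31.0 mV

Vm = 58.7 · log₁₀[(Σ P·[cation]ₒ + Σ P·[anion]ᵢ) / (Σ P·[cation]ᵢ + Σ P·[anion]ₒ)]
Numerator = 1×3.08 + 9.1×137 + 0.34×32.9 = 1261
Denominator = 1×126 + 9.1×22.4 + 0.34×130 = 374
Vm = 58.7 · log₁₀(3.3712) = 58.7 × (0.5278) = 30.98 mV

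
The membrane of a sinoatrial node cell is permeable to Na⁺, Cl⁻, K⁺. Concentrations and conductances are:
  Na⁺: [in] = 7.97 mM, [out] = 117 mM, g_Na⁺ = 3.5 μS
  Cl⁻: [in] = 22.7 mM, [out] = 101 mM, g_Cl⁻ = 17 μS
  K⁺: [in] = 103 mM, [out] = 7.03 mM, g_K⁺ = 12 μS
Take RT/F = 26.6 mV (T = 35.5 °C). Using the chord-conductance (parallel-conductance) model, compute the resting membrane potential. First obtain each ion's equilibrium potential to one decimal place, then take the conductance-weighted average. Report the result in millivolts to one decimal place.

E_Na⁺ = (26.6/1)·ln(117/7.97) = 71.5 mV
E_Cl⁻ = (26.6/-1)·ln(101/22.7) = -39.7 mV
E_K⁺ = (26.6/1)·ln(7.03/103) = -71.4 mV
Vm = (Σ gᵢEᵢ)/(Σ gᵢ) = (3.5·71.5 + 17·-39.7 + 12·-71.4) / (3.5 + 17 + 12)
= -1281.45 / 32.5 = -39.43 mV

-39.4 mV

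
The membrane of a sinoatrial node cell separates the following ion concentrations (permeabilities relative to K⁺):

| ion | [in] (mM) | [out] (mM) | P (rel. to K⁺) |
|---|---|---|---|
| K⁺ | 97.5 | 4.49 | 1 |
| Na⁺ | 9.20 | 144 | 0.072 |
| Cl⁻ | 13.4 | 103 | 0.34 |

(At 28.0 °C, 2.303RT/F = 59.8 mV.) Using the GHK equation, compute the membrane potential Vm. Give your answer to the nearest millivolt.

Vm = 59.8 · log₁₀[(Σ P·[cation]ₒ + Σ P·[anion]ᵢ) / (Σ P·[cation]ᵢ + Σ P·[anion]ₒ)]
Numerator = 1×4.49 + 0.072×144 + 0.34×13.4 = 19.41
Denominator = 1×97.5 + 0.072×9.20 + 0.34×103 = 133.2
Vm = 59.8 · log₁₀(0.14577) = 59.8 × (-0.8363) = -50.01 mV

-50 mV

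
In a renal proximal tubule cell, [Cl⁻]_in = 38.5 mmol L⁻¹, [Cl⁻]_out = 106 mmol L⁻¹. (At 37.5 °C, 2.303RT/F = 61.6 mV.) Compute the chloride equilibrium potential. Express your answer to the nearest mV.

E = (61.6/z) · log₁₀([Cl⁻]_out/[Cl⁻]_in) with z = -1.
For an anion, dividing by z = -1 reverses the sign.
= (61.6/-1) · log₁₀(106/38.5) = -61.60 · log₁₀(2.753)
= -61.60 · (0.4398) = -27.09 mV

-27 mV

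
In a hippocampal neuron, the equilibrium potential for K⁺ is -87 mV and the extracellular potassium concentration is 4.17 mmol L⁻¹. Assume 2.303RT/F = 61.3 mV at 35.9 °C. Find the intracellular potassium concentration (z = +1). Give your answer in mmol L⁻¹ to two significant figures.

Nernst: E = (61.3/1) · log₁₀([out]/[in]), so log₁₀([out]/[in]) = -87.0 × 1 / 61.3 = -1.4192.
[out]/[in] = 10^(-1.4192) = 0.03808.
[in] = 4.17 / 0.03808 = 109.5 mmol L⁻¹.

110 mmol L⁻¹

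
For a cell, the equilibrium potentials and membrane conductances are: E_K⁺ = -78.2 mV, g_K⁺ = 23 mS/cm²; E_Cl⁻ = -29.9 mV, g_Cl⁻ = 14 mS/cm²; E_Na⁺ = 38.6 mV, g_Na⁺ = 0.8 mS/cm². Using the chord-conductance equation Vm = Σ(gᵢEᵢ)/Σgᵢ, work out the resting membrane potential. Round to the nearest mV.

-58 mV

Σ gᵢEᵢ = 23·(-78.2) + 14·(-29.9) + 0.8·(38.6) = -2186.32
Σ gᵢ = 23 + 14 + 0.8 = 37.8
Vm = -2186.32 / 37.8 = -57.84 mV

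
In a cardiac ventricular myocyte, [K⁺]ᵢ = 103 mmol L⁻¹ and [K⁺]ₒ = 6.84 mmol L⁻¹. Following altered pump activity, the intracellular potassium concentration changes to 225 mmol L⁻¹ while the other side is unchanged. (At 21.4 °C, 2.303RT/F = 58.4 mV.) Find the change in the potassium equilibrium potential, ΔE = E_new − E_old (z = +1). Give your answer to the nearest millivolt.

-20 mV

E_old = (58.4/1)·log₁₀(6.84/103) = -68.78 mV
E_new = (58.4/1)·log₁₀(6.84/225) = -88.60 mV
ΔE = -88.60 − (-68.78) = -19.82 mV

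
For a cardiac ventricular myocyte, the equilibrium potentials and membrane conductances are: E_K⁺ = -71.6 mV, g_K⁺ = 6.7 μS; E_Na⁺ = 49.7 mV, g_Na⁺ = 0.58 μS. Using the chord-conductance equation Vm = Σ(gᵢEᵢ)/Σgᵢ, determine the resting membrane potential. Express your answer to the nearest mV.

Σ gᵢEᵢ = 6.7·(-71.6) + 0.58·(49.7) = -450.89
Σ gᵢ = 6.7 + 0.58 = 7.28
Vm = -450.89 / 7.28 = -61.94 mV

-62 mV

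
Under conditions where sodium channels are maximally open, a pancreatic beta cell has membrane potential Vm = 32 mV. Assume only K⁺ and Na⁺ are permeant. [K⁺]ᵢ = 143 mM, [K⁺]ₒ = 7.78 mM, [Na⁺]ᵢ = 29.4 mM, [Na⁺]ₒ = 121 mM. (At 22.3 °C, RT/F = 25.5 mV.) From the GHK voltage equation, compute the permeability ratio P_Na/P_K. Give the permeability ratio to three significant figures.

Let α = P_Na/P_K. GHK: Vm = 25.5·ln[(Kₒ + α·Naₒ)/(Kᵢ + α·Naᵢ)].
e^(Vm/25.5) = e^(32.0/25.5) = 3.5075
So 3.5075·(Kᵢ + α·Naᵢ) = Kₒ + α·Naₒ → α = (3.5075·143.0 − 7.78) / (121.0 − 3.5075·29.4)
α = (501.6 − 7.78) / (121.0 − 103.1) = 493.8/17.88 = 27.62

27.6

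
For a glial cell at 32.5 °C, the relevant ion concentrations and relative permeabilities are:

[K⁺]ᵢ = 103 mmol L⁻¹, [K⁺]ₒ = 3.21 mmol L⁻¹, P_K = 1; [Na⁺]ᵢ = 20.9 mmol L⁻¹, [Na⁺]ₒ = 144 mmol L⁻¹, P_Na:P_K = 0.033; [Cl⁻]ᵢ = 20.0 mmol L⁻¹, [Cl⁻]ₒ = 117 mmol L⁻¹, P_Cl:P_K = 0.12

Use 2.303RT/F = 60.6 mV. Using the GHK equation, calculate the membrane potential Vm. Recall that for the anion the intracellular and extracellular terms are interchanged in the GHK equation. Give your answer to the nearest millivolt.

Vm = 60.6 · log₁₀[(Σ P·[cation]ₒ + Σ P·[anion]ᵢ) / (Σ P·[cation]ᵢ + Σ P·[anion]ₒ)]
Numerator = 1×3.21 + 0.033×144 + 0.12×20.0 = 10.36
Denominator = 1×103 + 0.033×20.9 + 0.12×117 = 117.7
Vm = 60.6 · log₁₀(0.088015) = 60.6 × (-1.0554) = -63.96 mV

-64 mV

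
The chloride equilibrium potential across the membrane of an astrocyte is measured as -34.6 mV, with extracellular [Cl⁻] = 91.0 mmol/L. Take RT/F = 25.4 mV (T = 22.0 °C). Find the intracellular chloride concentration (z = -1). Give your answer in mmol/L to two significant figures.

Nernst: E = (25.4/-1) · ln([out]/[in]), so ln([out]/[in]) = -34.6 × -1 / 25.4 = 1.3622.
[out]/[in] = e^(1.3622) = 3.905.
[in] = 91.0 / 3.905 = 23.3 mmol/L.

23 mmol/L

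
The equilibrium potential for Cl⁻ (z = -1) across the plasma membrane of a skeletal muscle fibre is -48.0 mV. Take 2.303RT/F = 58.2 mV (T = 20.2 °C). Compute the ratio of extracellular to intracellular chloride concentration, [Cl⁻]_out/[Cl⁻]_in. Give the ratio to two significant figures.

log₁₀([out]/[in]) = E·z/(58.2) = -48.0 × -1 / 58.2 = 0.8247
[out]/[in] = 10^(0.8247) = 6.679

6.7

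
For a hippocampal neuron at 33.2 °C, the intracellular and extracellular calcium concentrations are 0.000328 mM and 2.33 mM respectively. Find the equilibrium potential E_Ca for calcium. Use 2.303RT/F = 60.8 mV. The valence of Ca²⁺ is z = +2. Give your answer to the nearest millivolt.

E = (60.8/z) · log₁₀([Ca²⁺]_out/[Ca²⁺]_in) with z = +2.
= (60.8/2) · log₁₀(2.33/0.000328) = 30.40 · log₁₀(7104)
= 30.40 · (3.8515) = 117.09 mV

117 mV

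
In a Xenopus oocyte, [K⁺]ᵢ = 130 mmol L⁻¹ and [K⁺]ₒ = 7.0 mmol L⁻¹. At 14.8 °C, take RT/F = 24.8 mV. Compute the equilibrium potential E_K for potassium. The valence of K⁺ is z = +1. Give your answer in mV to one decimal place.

E = (24.8/z) · ln([K⁺]_out/[K⁺]_in) with z = +1.
= (24.8/1) · ln(7.0/130) = 24.80 · ln(0.05385)
= 24.80 · (-2.9216) = -72.46 mV

-72.5 mV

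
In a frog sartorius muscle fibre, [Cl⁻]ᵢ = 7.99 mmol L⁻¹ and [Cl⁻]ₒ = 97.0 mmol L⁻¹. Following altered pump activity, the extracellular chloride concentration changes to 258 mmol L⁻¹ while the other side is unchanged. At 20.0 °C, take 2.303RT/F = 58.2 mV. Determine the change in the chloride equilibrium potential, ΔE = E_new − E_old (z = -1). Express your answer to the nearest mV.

E_old = (58.2/-1)·log₁₀(97.0/7.99) = -63.10 mV
E_new = (58.2/-1)·log₁₀(258/7.99) = -87.83 mV
ΔE = -87.83 − (-63.10) = -24.73 mV

-25 mV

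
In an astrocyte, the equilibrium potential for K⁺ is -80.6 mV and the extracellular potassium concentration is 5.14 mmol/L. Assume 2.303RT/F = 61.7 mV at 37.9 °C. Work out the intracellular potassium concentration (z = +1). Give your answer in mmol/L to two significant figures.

Nernst: E = (61.7/1) · log₁₀([out]/[in]), so log₁₀([out]/[in]) = -80.6 × 1 / 61.7 = -1.3063.
[out]/[in] = 10^(-1.3063) = 0.04939.
[in] = 5.14 / 0.04939 = 104.1 mmol/L.

100 mmol/L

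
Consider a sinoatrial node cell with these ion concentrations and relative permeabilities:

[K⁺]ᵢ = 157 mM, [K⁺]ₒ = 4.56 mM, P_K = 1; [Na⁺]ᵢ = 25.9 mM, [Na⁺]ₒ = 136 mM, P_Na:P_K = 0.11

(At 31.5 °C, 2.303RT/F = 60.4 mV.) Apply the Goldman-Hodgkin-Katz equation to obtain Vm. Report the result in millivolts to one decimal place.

-55.2 mV

Vm = 60.4 · log₁₀[(Σ P·[cation]ₒ + Σ P·[anion]ᵢ) / (Σ P·[cation]ᵢ + Σ P·[anion]ₒ)]
Numerator = 1×4.56 + 0.11×136 = 19.52
Denominator = 1×157 + 0.11×25.9 = 159.8
Vm = 60.4 · log₁₀(0.12212) = 60.4 × (-0.9132) = -55.16 mV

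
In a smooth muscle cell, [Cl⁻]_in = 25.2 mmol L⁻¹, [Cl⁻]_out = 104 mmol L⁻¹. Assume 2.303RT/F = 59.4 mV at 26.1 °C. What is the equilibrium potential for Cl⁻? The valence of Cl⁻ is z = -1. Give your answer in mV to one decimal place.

E = (59.4/z) · log₁₀([Cl⁻]_out/[Cl⁻]_in) with z = -1.
For an anion, dividing by z = -1 reverses the sign.
= (59.4/-1) · log₁₀(104/25.2) = -59.40 · log₁₀(4.127)
= -59.40 · (0.6156) = -36.57 mV

-36.6 mV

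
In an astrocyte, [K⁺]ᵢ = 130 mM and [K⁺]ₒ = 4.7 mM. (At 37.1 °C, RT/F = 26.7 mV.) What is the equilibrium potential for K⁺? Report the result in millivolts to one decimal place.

-88.6 mV

E = (26.7/z) · ln([K⁺]_out/[K⁺]_in) with z = +1.
= (26.7/1) · ln(4.7/130) = 26.70 · ln(0.03615)
= 26.70 · (-3.3200) = -88.64 mV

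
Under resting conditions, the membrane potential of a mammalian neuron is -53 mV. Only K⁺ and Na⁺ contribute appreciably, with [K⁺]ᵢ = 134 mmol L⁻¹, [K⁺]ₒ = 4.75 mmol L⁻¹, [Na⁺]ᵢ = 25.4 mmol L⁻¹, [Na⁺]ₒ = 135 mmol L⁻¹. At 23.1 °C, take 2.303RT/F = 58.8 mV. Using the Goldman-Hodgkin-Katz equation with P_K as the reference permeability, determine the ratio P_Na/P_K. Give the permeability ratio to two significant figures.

Let α = P_Na/P_K. GHK: Vm = 58.8·log₁₀[(Kₒ + α·Naₒ)/(Kᵢ + α·Naᵢ)].
10^(Vm/58.8) = 10^(-53.0/58.8) = 0.1255
So 0.1255·(Kᵢ + α·Naᵢ) = Kₒ + α·Naₒ → α = (0.1255·134.0 − 4.75) / (135.0 − 0.1255·25.4)
α = (16.82 − 4.75) / (135.0 − 3.188) = 12.07/131.8 = 0.09155

0.092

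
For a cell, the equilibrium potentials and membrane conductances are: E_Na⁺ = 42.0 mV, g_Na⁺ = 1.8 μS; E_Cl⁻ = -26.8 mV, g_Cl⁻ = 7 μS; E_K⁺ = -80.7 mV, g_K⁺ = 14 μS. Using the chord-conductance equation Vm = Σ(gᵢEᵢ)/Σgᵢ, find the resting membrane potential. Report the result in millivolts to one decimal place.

Σ gᵢEᵢ = 1.8·(42.0) + 7·(-26.8) + 14·(-80.7) = -1241.80
Σ gᵢ = 1.8 + 7 + 14 = 22.8
Vm = -1241.80 / 22.8 = -54.46 mV

-54.5 mV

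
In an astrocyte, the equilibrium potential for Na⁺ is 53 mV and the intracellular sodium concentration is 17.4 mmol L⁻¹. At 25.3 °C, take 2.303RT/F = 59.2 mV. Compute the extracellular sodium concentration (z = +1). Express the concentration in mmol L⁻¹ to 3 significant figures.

137 mmol L⁻¹

Nernst: E = (59.2/1) · log₁₀([out]/[in]), so log₁₀([out]/[in]) = 53.0 × 1 / 59.2 = 0.8953.
[out]/[in] = 10^(0.8953) = 7.857.
[out] = 7.857 × 17.4 = 136.7 mmol L⁻¹.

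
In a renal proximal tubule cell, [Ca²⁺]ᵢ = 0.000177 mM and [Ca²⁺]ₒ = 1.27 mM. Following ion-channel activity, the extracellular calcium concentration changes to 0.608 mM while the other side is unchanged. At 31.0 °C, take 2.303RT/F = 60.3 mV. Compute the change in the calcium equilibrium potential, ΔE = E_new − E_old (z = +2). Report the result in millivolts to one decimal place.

-9.6 mV

E_old = (60.3/2)·log₁₀(1.27/0.000177) = 116.25 mV
E_new = (60.3/2)·log₁₀(0.608/0.000177) = 106.61 mV
ΔE = 106.61 − (116.25) = -9.64 mV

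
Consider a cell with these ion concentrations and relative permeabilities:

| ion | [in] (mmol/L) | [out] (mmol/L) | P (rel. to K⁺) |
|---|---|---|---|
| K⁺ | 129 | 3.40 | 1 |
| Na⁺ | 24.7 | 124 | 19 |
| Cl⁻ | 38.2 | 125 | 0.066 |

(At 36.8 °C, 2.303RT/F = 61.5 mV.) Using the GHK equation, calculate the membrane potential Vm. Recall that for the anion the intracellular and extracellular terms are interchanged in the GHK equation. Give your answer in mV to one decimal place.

36.3 mV

Vm = 61.5 · log₁₀[(Σ P·[cation]ₒ + Σ P·[anion]ᵢ) / (Σ P·[cation]ᵢ + Σ P·[anion]ₒ)]
Numerator = 1×3.40 + 19×124 + 0.066×38.2 = 2362
Denominator = 1×129 + 19×24.7 + 0.066×125 = 606.5
Vm = 61.5 · log₁₀(3.894) = 61.5 × (0.5904) = 36.31 mV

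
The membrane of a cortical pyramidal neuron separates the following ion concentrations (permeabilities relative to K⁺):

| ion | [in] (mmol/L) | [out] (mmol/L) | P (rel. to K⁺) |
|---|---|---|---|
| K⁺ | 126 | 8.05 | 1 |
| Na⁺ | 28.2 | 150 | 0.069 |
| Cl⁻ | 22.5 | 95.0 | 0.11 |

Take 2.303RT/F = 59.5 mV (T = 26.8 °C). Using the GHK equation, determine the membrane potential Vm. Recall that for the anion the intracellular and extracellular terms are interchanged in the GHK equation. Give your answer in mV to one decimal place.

Vm = 59.5 · log₁₀[(Σ P·[cation]ₒ + Σ P·[anion]ᵢ) / (Σ P·[cation]ᵢ + Σ P·[anion]ₒ)]
Numerator = 1×8.05 + 0.069×150 + 0.11×22.5 = 20.88
Denominator = 1×126 + 0.069×28.2 + 0.11×95.0 = 138.4
Vm = 59.5 · log₁₀(0.15084) = 59.5 × (-0.8215) = -48.88 mV

-48.9 mV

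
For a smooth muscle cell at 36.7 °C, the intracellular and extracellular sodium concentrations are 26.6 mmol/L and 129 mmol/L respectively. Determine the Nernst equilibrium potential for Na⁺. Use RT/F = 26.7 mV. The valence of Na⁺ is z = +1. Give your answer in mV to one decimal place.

E = (26.7/z) · ln([Na⁺]_out/[Na⁺]_in) with z = +1.
= (26.7/1) · ln(129/26.6) = 26.70 · ln(4.85)
= 26.70 · (1.5789) = 42.16 mV

42.2 mV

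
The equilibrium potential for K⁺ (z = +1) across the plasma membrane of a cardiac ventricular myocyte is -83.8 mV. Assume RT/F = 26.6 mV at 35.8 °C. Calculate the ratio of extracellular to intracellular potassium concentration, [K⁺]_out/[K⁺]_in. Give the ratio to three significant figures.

ln([out]/[in]) = E·z/(26.6) = -83.8 × 1 / 26.6 = -3.1504
[out]/[in] = e^(-3.1504) = 0.04284

0.0428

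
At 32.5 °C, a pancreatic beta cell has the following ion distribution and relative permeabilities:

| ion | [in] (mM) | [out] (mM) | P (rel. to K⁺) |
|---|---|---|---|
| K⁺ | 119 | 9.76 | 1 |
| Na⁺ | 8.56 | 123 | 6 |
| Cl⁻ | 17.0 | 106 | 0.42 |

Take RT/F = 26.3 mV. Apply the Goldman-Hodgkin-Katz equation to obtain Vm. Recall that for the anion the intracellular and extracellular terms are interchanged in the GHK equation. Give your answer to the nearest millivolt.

Vm = 26.3 · ln[(Σ P·[cation]ₒ + Σ P·[anion]ᵢ) / (Σ P·[cation]ᵢ + Σ P·[anion]ₒ)]
Numerator = 1×9.76 + 6×123 + 0.42×17.0 = 754.9
Denominator = 1×119 + 6×8.56 + 0.42×106 = 214.9
Vm = 26.3 · ln(3.5131) = 26.3 × (1.2565) = 33.05 mV

33 mV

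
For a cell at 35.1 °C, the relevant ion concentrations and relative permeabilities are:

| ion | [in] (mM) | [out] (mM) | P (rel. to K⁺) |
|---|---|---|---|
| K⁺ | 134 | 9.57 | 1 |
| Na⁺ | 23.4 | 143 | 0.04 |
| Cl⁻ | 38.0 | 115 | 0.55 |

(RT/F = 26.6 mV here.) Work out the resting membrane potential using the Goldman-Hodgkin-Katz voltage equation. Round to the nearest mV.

-45 mV

Vm = 26.6 · ln[(Σ P·[cation]ₒ + Σ P·[anion]ᵢ) / (Σ P·[cation]ᵢ + Σ P·[anion]ₒ)]
Numerator = 1×9.57 + 0.04×143 + 0.55×38.0 = 36.19
Denominator = 1×134 + 0.04×23.4 + 0.55×115 = 198.2
Vm = 26.6 · ln(0.18261) = 26.6 × (-1.7004) = -45.23 mV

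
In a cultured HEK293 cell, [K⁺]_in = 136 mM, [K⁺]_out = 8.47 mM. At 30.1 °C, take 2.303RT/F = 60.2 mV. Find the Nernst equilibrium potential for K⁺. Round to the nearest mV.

-73 mV

E = (60.2/z) · log₁₀([K⁺]_out/[K⁺]_in) with z = +1.
= (60.2/1) · log₁₀(8.47/136) = 60.20 · log₁₀(0.06228)
= 60.20 · (-1.2057) = -72.58 mV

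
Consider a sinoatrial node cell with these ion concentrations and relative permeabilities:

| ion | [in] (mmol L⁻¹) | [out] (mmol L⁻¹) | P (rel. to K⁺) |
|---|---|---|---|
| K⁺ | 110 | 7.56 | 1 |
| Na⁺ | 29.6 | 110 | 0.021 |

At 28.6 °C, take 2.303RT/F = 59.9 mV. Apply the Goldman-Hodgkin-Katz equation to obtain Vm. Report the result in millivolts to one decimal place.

-62.9 mV

Vm = 59.9 · log₁₀[(Σ P·[cation]ₒ + Σ P·[anion]ᵢ) / (Σ P·[cation]ᵢ + Σ P·[anion]ₒ)]
Numerator = 1×7.56 + 0.021×110 = 9.87
Denominator = 1×110 + 0.021×29.6 = 110.6
Vm = 59.9 · log₁₀(0.089223) = 59.9 × (-1.0495) = -62.87 mV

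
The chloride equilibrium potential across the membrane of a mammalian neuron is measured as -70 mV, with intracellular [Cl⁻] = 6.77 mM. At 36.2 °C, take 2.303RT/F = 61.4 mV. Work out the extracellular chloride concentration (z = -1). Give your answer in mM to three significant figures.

Nernst: E = (61.4/-1) · log₁₀([out]/[in]), so log₁₀([out]/[in]) = -70.0 × -1 / 61.4 = 1.1401.
[out]/[in] = 10^(1.1401) = 13.81.
[out] = 13.81 × 6.77 = 93.47 mM.

93.5 mM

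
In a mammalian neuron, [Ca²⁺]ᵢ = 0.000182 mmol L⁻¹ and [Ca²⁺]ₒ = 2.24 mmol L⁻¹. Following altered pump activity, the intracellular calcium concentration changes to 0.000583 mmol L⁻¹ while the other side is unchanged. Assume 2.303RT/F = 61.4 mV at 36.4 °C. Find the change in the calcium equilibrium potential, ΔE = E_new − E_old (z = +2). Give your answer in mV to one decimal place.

-15.5 mV

E_old = (61.4/2)·log₁₀(2.24/0.000182) = 125.57 mV
E_new = (61.4/2)·log₁₀(2.24/0.000583) = 110.05 mV
ΔE = 110.05 − (125.57) = -15.52 mV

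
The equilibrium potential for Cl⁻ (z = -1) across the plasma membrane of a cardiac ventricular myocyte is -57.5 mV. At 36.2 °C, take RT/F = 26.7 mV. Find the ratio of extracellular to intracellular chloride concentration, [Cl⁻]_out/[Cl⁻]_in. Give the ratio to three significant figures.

ln([out]/[in]) = E·z/(26.7) = -57.5 × -1 / 26.7 = 2.1536
[out]/[in] = e^(2.1536) = 8.615

8.62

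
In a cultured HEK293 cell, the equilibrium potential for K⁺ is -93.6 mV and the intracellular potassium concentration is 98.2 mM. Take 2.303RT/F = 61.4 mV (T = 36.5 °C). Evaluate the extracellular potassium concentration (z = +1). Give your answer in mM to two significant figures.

2.9 mM

Nernst: E = (61.4/1) · log₁₀([out]/[in]), so log₁₀([out]/[in]) = -93.6 × 1 / 61.4 = -1.5244.
[out]/[in] = 10^(-1.5244) = 0.02989.
[out] = 0.02989 × 98.2 = 2.935 mM.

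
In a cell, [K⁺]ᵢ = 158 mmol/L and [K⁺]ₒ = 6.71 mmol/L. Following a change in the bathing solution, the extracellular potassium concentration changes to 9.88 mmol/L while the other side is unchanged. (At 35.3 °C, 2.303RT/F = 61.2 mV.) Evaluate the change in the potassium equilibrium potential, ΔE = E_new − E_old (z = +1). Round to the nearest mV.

10 mV

E_old = (61.2/1)·log₁₀(6.71/158) = -83.96 mV
E_new = (61.2/1)·log₁₀(9.88/158) = -73.68 mV
ΔE = -73.68 − (-83.96) = 10.28 mV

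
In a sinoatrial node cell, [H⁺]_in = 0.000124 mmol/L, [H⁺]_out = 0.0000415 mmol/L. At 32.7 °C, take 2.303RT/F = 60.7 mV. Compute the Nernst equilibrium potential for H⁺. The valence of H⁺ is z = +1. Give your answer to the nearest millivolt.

-29 mV

E = (60.7/z) · log₁₀([H⁺]_out/[H⁺]_in) with z = +1.
= (60.7/1) · log₁₀(0.0000415/0.000124) = 60.70 · log₁₀(0.3347)
= 60.70 · (-0.4754) = -28.86 mV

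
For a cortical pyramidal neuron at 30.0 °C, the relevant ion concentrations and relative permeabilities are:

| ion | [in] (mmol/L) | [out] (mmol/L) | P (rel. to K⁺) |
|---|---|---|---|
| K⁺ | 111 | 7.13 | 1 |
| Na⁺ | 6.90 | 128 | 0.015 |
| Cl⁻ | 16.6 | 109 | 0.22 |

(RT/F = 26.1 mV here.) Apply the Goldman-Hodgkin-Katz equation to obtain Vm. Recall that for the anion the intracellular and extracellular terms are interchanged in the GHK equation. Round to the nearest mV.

Vm = 26.1 · ln[(Σ P·[cation]ₒ + Σ P·[anion]ᵢ) / (Σ P·[cation]ᵢ + Σ P·[anion]ₒ)]
Numerator = 1×7.13 + 0.015×128 + 0.22×16.6 = 12.7
Denominator = 1×111 + 0.015×6.90 + 0.22×109 = 135.1
Vm = 26.1 · ln(0.094031) = 26.1 × (-2.3641) = -61.70 mV

-62 mV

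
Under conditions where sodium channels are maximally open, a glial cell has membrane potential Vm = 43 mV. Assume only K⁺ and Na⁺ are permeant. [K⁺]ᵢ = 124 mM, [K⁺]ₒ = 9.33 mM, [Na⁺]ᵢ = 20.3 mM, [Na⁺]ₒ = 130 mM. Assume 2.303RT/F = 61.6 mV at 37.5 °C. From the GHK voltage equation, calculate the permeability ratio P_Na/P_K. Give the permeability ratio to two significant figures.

Let α = P_Na/P_K. GHK: Vm = 61.6·log₁₀[(Kₒ + α·Naₒ)/(Kᵢ + α·Naᵢ)].
10^(Vm/61.6) = 10^(43.0/61.6) = 4.9894
So 4.9894·(Kᵢ + α·Naᵢ) = Kₒ + α·Naₒ → α = (4.9894·124.0 − 9.33) / (130.0 − 4.9894·20.3)
α = (618.7 − 9.33) / (130.0 − 101.3) = 609.4/28.71 = 21.22

21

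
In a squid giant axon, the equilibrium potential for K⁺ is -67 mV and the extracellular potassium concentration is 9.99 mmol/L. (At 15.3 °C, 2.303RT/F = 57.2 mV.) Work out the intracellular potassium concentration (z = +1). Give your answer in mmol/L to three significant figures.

148 mmol/L

Nernst: E = (57.2/1) · log₁₀([out]/[in]), so log₁₀([out]/[in]) = -67.0 × 1 / 57.2 = -1.1713.
[out]/[in] = 10^(-1.1713) = 0.0674.
[in] = 9.99 / 0.0674 = 148.2 mmol/L.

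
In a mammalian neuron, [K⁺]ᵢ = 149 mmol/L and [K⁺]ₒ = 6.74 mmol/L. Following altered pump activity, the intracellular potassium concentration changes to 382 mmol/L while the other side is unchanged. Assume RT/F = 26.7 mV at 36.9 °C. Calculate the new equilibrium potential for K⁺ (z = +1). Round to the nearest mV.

After the shift: [K⁺]_out = 6.74, [K⁺]_in = 382 mmol/L.
E_new = (26.7/1)·ln(6.74/382) = 26.70 · (-4.0374) = -107.80 mV

-108 mV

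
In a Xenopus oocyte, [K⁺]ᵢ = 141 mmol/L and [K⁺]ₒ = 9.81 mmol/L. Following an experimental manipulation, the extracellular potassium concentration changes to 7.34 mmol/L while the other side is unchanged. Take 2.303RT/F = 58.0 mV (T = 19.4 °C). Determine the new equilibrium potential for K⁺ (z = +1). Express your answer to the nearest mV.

-74 mV

After the shift: [K⁺]_out = 7.34, [K⁺]_in = 141 mmol/L.
E_new = (58.0/1)·log₁₀(7.34/141) = 58.00 · (-1.2835) = -74.44 mV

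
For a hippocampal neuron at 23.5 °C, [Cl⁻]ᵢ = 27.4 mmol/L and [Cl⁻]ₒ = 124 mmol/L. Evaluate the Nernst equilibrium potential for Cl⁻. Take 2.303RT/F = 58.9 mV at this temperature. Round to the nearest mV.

-39 mV

E = (58.9/z) · log₁₀([Cl⁻]_out/[Cl⁻]_in) with z = -1.
For an anion, dividing by z = -1 reverses the sign.
= (58.9/-1) · log₁₀(124/27.4) = -58.90 · log₁₀(4.526)
= -58.90 · (0.6557) = -38.62 mV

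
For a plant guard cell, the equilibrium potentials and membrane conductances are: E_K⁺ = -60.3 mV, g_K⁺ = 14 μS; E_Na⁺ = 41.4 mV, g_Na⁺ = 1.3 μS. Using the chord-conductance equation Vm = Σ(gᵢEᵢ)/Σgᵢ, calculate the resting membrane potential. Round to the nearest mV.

Σ gᵢEᵢ = 14·(-60.3) + 1.3·(41.4) = -790.38
Σ gᵢ = 14 + 1.3 = 15.3
Vm = -790.38 / 15.3 = -51.66 mV

-52 mV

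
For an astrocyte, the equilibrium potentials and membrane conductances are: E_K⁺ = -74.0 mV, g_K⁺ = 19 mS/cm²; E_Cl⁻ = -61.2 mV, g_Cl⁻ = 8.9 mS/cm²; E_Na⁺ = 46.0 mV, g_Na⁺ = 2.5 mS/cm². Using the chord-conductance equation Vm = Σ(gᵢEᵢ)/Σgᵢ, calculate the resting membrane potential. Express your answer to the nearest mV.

-60 mV

Σ gᵢEᵢ = 19·(-74.0) + 8.9·(-61.2) + 2.5·(46.0) = -1835.68
Σ gᵢ = 19 + 8.9 + 2.5 = 30.4
Vm = -1835.68 / 30.4 = -60.38 mV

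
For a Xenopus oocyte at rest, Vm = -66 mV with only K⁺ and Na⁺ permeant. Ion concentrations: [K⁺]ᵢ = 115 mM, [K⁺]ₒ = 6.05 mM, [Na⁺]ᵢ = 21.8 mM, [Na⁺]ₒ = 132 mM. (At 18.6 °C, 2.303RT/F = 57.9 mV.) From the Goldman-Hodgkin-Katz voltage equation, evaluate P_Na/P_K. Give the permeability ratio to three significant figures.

Let α = P_Na/P_K. GHK: Vm = 57.9·log₁₀[(Kₒ + α·Naₒ)/(Kᵢ + α·Naᵢ)].
10^(Vm/57.9) = 10^(-66.0/57.9) = 0.072461
So 0.072461·(Kᵢ + α·Naᵢ) = Kₒ + α·Naₒ → α = (0.072461·115.0 − 6.05) / (132.0 − 0.072461·21.8)
α = (8.333 − 6.05) / (132.0 − 1.58) = 2.283/130.4 = 0.0175

0.0175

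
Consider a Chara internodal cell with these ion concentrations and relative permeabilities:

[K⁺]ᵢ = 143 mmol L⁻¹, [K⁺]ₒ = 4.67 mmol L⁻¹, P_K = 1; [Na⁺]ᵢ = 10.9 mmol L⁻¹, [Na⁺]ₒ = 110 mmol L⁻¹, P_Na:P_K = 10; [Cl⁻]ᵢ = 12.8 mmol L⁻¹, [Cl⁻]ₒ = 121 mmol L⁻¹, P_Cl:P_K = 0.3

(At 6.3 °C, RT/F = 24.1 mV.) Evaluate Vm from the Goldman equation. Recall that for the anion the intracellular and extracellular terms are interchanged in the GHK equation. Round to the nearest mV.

Vm = 24.1 · ln[(Σ P·[cation]ₒ + Σ P·[anion]ᵢ) / (Σ P·[cation]ᵢ + Σ P·[anion]ₒ)]
Numerator = 1×4.67 + 10×110 + 0.3×12.8 = 1109
Denominator = 1×143 + 10×10.9 + 0.3×121 = 288.3
Vm = 24.1 · ln(3.845) = 24.1 × (1.3468) = 32.46 mV

32 mV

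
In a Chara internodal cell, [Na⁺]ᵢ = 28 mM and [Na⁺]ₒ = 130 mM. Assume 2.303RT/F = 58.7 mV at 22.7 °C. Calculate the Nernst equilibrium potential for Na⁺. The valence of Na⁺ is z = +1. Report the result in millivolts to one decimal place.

E = (58.7/z) · log₁₀([Na⁺]_out/[Na⁺]_in) with z = +1.
= (58.7/1) · log₁₀(130/28) = 58.70 · log₁₀(4.643)
= 58.70 · (0.6668) = 39.14 mV

39.1 mV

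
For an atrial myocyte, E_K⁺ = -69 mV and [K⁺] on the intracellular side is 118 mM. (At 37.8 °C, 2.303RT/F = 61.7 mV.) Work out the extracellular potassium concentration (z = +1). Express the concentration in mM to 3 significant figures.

8.99 mM

Nernst: E = (61.7/1) · log₁₀([out]/[in]), so log₁₀([out]/[in]) = -69.0 × 1 / 61.7 = -1.1183.
[out]/[in] = 10^(-1.1183) = 0.07615.
[out] = 0.07615 × 118 = 8.986 mM.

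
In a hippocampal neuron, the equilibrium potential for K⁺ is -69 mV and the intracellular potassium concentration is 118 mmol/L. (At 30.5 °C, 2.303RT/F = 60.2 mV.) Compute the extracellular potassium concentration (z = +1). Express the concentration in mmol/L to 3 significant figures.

Nernst: E = (60.2/1) · log₁₀([out]/[in]), so log₁₀([out]/[in]) = -69.0 × 1 / 60.2 = -1.1462.
[out]/[in] = 10^(-1.1462) = 0.07142.
[out] = 0.07142 × 118 = 8.428 mmol/L.

8.43 mmol/L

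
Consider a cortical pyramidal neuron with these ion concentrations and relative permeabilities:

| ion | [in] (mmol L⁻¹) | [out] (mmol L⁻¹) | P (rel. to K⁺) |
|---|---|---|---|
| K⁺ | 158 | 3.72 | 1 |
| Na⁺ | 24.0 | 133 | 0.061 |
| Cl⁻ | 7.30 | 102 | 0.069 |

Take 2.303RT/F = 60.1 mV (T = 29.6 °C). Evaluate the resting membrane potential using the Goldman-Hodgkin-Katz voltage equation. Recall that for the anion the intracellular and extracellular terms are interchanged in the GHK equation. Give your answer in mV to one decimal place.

Vm = 60.1 · log₁₀[(Σ P·[cation]ₒ + Σ P·[anion]ᵢ) / (Σ P·[cation]ᵢ + Σ P·[anion]ₒ)]
Numerator = 1×3.72 + 0.061×133 + 0.069×7.30 = 12.34
Denominator = 1×158 + 0.061×24.0 + 0.069×102 = 166.5
Vm = 60.1 · log₁₀(0.074093) = 60.1 × (-1.1302) = -67.93 mV

-67.9 mV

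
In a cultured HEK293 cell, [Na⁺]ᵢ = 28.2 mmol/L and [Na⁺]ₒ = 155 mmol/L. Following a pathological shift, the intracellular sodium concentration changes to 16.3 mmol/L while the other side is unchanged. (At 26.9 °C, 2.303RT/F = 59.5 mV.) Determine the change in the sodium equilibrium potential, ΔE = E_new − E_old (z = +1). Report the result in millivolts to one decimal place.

14.2 mV

E_old = (59.5/1)·log₁₀(155/28.2) = 44.03 mV
E_new = (59.5/1)·log₁₀(155/16.3) = 58.20 mV
ΔE = 58.20 − (44.03) = 14.16 mV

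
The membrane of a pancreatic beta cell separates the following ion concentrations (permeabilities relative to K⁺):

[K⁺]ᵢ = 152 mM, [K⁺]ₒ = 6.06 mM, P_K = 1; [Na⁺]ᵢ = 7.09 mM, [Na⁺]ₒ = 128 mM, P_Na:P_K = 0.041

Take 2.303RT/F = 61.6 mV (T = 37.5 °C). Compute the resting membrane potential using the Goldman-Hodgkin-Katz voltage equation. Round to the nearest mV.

-70 mV

Vm = 61.6 · log₁₀[(Σ P·[cation]ₒ + Σ P·[anion]ᵢ) / (Σ P·[cation]ᵢ + Σ P·[anion]ₒ)]
Numerator = 1×6.06 + 0.041×128 = 11.31
Denominator = 1×152 + 0.041×7.09 = 152.3
Vm = 61.6 · log₁₀(0.074253) = 61.6 × (-1.1293) = -69.56 mV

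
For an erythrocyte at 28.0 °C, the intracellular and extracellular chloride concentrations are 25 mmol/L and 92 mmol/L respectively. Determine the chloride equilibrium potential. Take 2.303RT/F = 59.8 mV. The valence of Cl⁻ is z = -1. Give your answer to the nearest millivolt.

E = (59.8/z) · log₁₀([Cl⁻]_out/[Cl⁻]_in) with z = -1.
For an anion, dividing by z = -1 reverses the sign.
= (59.8/-1) · log₁₀(92/25) = -59.80 · log₁₀(3.68)
= -59.80 · (0.5658) = -33.84 mV

-34 mV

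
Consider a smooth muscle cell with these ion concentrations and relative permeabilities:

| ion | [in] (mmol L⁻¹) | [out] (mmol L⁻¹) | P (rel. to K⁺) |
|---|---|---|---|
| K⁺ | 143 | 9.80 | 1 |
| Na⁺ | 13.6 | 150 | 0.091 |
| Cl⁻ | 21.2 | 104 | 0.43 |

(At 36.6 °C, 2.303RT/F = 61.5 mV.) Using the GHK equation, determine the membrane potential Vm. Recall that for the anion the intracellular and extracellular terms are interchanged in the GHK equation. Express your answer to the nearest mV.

-47 mV

Vm = 61.5 · log₁₀[(Σ P·[cation]ₒ + Σ P·[anion]ᵢ) / (Σ P·[cation]ᵢ + Σ P·[anion]ₒ)]
Numerator = 1×9.80 + 0.091×150 + 0.43×21.2 = 32.57
Denominator = 1×143 + 0.091×13.6 + 0.43×104 = 189
Vm = 61.5 · log₁₀(0.17235) = 61.5 × (-0.7636) = -46.96 mV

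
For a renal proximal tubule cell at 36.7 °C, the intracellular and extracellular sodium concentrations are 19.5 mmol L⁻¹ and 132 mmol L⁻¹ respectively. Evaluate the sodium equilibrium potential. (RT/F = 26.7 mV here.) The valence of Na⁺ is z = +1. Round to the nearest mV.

E = (26.7/z) · ln([Na⁺]_out/[Na⁺]_in) with z = +1.
= (26.7/1) · ln(132/19.5) = 26.70 · ln(6.769)
= 26.70 · (1.9124) = 51.06 mV

51 mV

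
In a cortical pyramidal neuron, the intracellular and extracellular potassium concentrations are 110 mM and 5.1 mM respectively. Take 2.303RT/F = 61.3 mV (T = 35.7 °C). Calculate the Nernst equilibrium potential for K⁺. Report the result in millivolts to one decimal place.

E = (61.3/z) · log₁₀([K⁺]_out/[K⁺]_in) with z = +1.
= (61.3/1) · log₁₀(5.1/110) = 61.30 · log₁₀(0.04636)
= 61.30 · (-1.3338) = -81.76 mV

-81.8 mV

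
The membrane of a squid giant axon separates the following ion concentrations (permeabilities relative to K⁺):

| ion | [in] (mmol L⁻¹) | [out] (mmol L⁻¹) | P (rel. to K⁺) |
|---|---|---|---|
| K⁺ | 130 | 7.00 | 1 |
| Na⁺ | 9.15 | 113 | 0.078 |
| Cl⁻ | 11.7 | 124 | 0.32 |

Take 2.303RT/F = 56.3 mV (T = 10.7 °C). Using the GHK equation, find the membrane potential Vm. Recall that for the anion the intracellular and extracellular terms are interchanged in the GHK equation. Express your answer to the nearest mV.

-53 mV

Vm = 56.3 · log₁₀[(Σ P·[cation]ₒ + Σ P·[anion]ᵢ) / (Σ P·[cation]ᵢ + Σ P·[anion]ₒ)]
Numerator = 1×7.00 + 0.078×113 + 0.32×11.7 = 19.56
Denominator = 1×130 + 0.078×9.15 + 0.32×124 = 170.4
Vm = 56.3 · log₁₀(0.11478) = 56.3 × (-0.9401) = -52.93 mV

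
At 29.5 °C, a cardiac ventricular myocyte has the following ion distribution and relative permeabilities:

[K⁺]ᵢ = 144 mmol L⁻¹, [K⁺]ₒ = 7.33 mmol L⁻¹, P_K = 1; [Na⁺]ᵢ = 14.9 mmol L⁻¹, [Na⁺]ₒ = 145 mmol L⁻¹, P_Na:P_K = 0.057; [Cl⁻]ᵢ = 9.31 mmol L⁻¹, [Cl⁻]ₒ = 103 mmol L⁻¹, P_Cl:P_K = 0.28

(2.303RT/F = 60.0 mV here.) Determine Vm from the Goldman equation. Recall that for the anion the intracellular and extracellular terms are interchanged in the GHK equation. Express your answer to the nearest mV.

-59 mV

Vm = 60.0 · log₁₀[(Σ P·[cation]ₒ + Σ P·[anion]ᵢ) / (Σ P·[cation]ᵢ + Σ P·[anion]ₒ)]
Numerator = 1×7.33 + 0.057×145 + 0.28×9.31 = 18.2
Denominator = 1×144 + 0.057×14.9 + 0.28×103 = 173.7
Vm = 60.0 · log₁₀(0.1048) = 60.0 × (-0.9797) = -58.78 mV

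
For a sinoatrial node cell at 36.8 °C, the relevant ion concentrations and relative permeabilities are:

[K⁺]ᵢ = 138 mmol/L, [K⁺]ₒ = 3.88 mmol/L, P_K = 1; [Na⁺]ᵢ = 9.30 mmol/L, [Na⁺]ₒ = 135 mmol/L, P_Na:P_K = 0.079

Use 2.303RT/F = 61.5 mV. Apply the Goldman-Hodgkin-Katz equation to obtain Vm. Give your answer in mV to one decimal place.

-60.2 mV

Vm = 61.5 · log₁₀[(Σ P·[cation]ₒ + Σ P·[anion]ᵢ) / (Σ P·[cation]ᵢ + Σ P·[anion]ₒ)]
Numerator = 1×3.88 + 0.079×135 = 14.55
Denominator = 1×138 + 0.079×9.30 = 138.7
Vm = 61.5 · log₁₀(0.10484) = 61.5 × (-0.9795) = -60.24 mV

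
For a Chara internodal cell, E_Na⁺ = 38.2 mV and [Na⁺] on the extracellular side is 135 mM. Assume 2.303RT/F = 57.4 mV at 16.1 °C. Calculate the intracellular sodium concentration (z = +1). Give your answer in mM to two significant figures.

Nernst: E = (57.4/1) · log₁₀([out]/[in]), so log₁₀([out]/[in]) = 38.2 × 1 / 57.4 = 0.6655.
[out]/[in] = 10^(0.6655) = 4.629.
[in] = 135 / 4.629 = 29.16 mM.

29 mM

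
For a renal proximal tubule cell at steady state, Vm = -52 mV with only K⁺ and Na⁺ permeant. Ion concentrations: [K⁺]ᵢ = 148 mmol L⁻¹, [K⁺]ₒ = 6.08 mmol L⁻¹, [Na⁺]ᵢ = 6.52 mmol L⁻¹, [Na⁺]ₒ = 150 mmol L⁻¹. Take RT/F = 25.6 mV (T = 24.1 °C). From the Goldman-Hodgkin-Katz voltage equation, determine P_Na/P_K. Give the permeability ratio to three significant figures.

Let α = P_Na/P_K. GHK: Vm = 25.6·ln[(Kₒ + α·Naₒ)/(Kᵢ + α·Naᵢ)].
e^(Vm/25.6) = e^(-52.0/25.6) = 0.13117
So 0.13117·(Kᵢ + α·Naᵢ) = Kₒ + α·Naₒ → α = (0.13117·148.0 − 6.08) / (150.0 − 0.13117·6.52)
α = (19.41 − 6.08) / (150.0 − 0.8552) = 13.33/149.1 = 0.0894

0.0894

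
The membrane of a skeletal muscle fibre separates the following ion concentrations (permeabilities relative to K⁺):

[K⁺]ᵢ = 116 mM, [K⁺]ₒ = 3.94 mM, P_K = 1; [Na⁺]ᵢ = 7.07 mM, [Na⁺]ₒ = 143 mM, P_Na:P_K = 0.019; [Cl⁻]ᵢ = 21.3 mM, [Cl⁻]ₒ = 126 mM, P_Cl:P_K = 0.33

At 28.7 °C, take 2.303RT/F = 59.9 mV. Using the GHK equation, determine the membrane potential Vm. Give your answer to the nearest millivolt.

Vm = 59.9 · log₁₀[(Σ P·[cation]ₒ + Σ P·[anion]ᵢ) / (Σ P·[cation]ᵢ + Σ P·[anion]ₒ)]
Numerator = 1×3.94 + 0.019×143 + 0.33×21.3 = 13.69
Denominator = 1×116 + 0.019×7.07 + 0.33×126 = 157.7
Vm = 59.9 · log₁₀(0.086777) = 59.9 × (-1.0616) = -63.59 mV

-64 mV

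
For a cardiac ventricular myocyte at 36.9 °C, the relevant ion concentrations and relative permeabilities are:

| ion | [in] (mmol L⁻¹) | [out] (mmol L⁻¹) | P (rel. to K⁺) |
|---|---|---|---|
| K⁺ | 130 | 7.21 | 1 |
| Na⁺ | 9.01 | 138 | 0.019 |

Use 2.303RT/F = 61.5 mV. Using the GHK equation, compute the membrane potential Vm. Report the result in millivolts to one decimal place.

Vm = 61.5 · log₁₀[(Σ P·[cation]ₒ + Σ P·[anion]ᵢ) / (Σ P·[cation]ᵢ + Σ P·[anion]ₒ)]
Numerator = 1×7.21 + 0.019×138 = 9.832
Denominator = 1×130 + 0.019×9.01 = 130.2
Vm = 61.5 · log₁₀(0.075531) = 61.5 × (-1.1219) = -69.00 mV

-69.0 mV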